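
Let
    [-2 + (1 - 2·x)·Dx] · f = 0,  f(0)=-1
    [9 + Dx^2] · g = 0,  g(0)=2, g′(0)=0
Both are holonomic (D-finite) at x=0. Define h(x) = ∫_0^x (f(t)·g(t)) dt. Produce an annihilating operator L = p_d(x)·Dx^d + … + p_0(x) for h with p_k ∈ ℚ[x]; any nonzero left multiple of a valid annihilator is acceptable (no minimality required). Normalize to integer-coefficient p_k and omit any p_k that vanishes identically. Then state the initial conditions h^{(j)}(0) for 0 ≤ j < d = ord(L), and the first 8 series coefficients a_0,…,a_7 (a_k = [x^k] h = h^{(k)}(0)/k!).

f: a_k = -1, -2, -4, -8, -16, -32, -64, -128, …
g: a_k = 2, 0, -9, 0, 27/4, 0, -81/40, 0, …
f·g: L₀ = L_f ⊗_s L_g, ord ≤ 1·2.
h=∫h₀ ⇒ L = L₀·Dx.
L = (-9 + 18·x)·Dx + 4·Dx^2 + (-1 + 2·x)·Dx^3  (order 3).
h: a_k = 0, -2, -2, 1/3, 1/2, -11/20, -11/12, -359/280, …
ICs: h(0) = 0, h′(0) = -2, h′′(0) = -4.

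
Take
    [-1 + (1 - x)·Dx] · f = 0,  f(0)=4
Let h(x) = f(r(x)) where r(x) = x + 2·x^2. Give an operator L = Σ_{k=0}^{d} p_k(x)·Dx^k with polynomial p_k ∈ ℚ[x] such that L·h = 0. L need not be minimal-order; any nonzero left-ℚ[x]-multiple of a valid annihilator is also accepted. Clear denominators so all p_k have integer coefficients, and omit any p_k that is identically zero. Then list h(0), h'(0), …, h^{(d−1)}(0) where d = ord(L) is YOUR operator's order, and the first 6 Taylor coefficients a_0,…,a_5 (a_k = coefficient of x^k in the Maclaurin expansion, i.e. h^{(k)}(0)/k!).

f: a_k = 4, 4, 4, 4, 4, 4, …
Change of var in L_f (x↦r) gives L₀.
L = (1 + 4·x) + (-1 + x + 2·x^2)·Dx  (order 1).
h: a_k = 4, 4, 12, 20, 44, 84, …
ICs: h(0) = 4.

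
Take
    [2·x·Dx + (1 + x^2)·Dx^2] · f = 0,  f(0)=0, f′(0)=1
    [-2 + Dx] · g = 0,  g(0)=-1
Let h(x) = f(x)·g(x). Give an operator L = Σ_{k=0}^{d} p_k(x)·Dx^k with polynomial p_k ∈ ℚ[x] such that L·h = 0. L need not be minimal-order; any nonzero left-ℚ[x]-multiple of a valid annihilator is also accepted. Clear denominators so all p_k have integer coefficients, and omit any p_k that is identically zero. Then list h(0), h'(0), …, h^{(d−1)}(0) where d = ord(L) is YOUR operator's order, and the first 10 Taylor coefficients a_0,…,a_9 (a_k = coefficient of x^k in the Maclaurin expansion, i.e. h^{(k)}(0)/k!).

f: a_k = 0, 1, 0, -1/3, 0, 1/5, 0, -1/7, 0, 1/9, …
g: a_k = -1, -2, -2, -4/3, -2/3, -4/15, -4/45, -8/315, -2/315, -4/2835, …
Product ⇒ symmetric product L₀, ord ≤ 2.
L = (4 - 4·x + 4·x^2) + (-4 + 2·x - 4·x^2)·Dx + (1 + x^2)·Dx^2  (order 2).
h: a_k = 0, -1, -2, -5/3, -2/3, -1/5, -2/9, -13/105, 26/315, 61/945, …
ICs: h(0) = 0, h′(0) = -1.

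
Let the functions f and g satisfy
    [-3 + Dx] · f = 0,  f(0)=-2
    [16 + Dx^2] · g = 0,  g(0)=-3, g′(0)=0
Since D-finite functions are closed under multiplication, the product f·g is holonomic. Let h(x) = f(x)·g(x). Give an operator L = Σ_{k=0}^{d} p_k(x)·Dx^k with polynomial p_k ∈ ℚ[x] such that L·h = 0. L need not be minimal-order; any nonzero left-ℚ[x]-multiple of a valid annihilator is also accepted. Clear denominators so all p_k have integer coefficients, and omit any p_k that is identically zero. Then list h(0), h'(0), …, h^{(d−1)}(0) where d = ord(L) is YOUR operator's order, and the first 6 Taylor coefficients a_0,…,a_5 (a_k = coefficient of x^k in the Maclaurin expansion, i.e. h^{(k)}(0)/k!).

L = 25 - 6·Dx + Dx^2  (order 2).
h: a_k = 6, 18, -21, -117, -527/4, -237/20, …
ICs: h(0) = 6, h′(0) = 18.

f: a_k = -2, -6, -9, -9, -27/4, -81/20, …
g: a_k = -3, 0, 24, 0, -32, 0, …
L₀ := L_f ⊗_s L_g (sym. prod.), ord ≤ 2.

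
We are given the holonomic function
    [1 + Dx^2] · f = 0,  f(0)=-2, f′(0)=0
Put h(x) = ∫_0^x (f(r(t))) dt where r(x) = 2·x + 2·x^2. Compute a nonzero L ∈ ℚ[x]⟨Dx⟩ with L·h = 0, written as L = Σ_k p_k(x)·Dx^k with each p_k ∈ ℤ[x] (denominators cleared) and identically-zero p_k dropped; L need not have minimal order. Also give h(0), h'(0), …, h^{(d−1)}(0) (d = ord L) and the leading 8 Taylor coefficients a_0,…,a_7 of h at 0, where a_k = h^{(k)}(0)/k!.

f: a_k = -2, 0, 1, 0, -1/12, 0, 1/360, 0, …
Change of var in L_f (x↦r) gives L₀.
h=∫h₀ ⇒ L = L₀·Dx.
L = (4 + 24·x + 48·x^2 + 32·x^3)·Dx - 2·Dx^2 + (1 + 2·x)·Dx^3  (order 3).
h: a_k = 0, -2, 0, 4/3, 2, 8/15, -8/9, -352/315, …
ICs: h(0) = 0, h′(0) = -2, h′′(0) = 0.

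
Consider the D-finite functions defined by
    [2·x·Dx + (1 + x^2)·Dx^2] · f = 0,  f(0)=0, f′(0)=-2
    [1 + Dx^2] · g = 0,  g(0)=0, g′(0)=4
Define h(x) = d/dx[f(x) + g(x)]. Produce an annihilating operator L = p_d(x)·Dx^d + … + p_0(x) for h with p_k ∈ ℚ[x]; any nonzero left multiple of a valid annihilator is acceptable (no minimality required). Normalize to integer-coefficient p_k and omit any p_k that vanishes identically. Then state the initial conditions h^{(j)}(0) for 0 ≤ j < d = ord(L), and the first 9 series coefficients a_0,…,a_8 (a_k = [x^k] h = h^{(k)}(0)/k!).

f: a_k = 0, -2, 0, 2/3, 0, -2/5, 0, 2/7, 0, …
g: a_k = 0, 4, 0, -2/3, 0, 1/30, 0, -1/1260, 0, …
Sum ⇒ L₀ = lclm(L_f,L_g) in ℚ(x)⟨Dx⟩.
Derive L from L₀ (diff closure).
L = (-22·x + 28·x^3 + 2·x^5) + (-1 + 7·x^2 + 9·x^4 + x^6)·Dx + (-22·x + 28·x^3 + 2·x^5)·Dx^2 + (-1 + 7·x^2 + 9·x^4 + x^6)·Dx^3  (order 3).
h: a_k = 2, 0, 0, 0, -11/6, 0, 359/180, 0, -20159/10080, …
ICs: h(0) = 2, h′(0) = 0, h′′(0) = 0.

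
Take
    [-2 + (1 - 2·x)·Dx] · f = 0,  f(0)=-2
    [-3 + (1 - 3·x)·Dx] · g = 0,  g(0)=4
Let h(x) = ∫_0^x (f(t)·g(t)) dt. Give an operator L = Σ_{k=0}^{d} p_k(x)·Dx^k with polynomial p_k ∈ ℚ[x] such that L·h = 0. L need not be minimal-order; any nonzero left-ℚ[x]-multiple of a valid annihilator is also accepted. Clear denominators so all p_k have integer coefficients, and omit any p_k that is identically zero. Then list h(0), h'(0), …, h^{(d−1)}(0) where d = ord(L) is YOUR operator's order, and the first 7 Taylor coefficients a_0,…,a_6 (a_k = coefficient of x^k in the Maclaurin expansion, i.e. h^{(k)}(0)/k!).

f: a_k = -2, -4, -8, -16, -32, -64, -128, …
g: a_k = 4, 12, 36, 108, 324, 972, 2916, …
L₀ := L_f ⊗_s L_g (sym. prod.), ord ≤ 1.
h=∫₀ˣh₀: take L = L₀·Dx.
L = (-5 + 12·x)·Dx + (1 - 5·x + 6·x^2)·Dx^2  (order 2).
h: a_k = 0, -8, -20, -152/3, -130, -1688/5, -2660/3, …
ICs: h(0) = 0, h′(0) = -8.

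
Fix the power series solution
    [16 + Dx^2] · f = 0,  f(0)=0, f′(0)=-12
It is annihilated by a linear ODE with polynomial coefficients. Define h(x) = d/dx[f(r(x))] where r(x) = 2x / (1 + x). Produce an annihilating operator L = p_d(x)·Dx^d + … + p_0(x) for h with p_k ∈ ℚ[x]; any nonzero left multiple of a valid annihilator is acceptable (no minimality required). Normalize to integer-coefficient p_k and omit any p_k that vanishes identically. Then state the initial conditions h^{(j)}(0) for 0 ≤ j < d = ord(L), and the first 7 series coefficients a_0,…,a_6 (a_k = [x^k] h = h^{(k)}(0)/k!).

L = (70 + 12·x + 6·x^2) + (6 + 18·x + 18·x^2 + 6·x^3)·Dx + (1 + 4·x + 6·x^2 + 4·x^3 + x^4)·Dx^2  (order 2).
h: a_k = -24, 48, 696, -2976, 3464, 9360, -758488/15, …
ICs: h(0) = -24, h′(0) = 48.

f: a_k = 0, -12, 0, 32, 0, -128/5, 0, …
L₀ from L_f via x↦r, Dx↦r'^{-1}Dx.
h₀' ⇒ L via d/dx closure of L₀.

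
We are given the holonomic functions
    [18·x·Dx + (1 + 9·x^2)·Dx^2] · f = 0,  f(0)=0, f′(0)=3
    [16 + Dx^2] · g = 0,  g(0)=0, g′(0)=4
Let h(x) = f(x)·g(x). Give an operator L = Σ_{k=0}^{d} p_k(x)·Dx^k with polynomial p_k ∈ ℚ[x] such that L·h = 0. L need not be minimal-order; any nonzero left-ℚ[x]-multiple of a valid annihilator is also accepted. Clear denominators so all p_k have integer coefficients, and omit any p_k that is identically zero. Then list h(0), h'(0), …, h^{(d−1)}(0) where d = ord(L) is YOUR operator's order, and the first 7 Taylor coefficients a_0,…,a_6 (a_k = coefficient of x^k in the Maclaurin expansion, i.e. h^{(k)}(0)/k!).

f: a_k = 0, 3, 0, -9, 0, 243/5, 0, …
g: a_k = 0, 4, 0, -32/3, 0, 128/15, 0, …
f·g: L₀ = L_f ⊗_s L_g, ord ≤ 2·2.
L = (20800 + 494784·x^2 + 2923776·x^4 + 11943936·x^6 + 26873856·x^8) + (19584·x + 342144·x^3 + 2239488·x^5 + 6718464·x^7)·Dx + (1700 + 42732·x^2 + 318816·x^4 + 1492992·x^6 + 3359232·x^8)·Dx^2 + (1224·x + 21384·x^3 + 139968·x^5 + 419904·x^7)·Dx^3 + (25 + 738·x^2 + 8505·x^4 + 46656·x^6 + 104976·x^8)·Dx^4  (order 4).
h: a_k = 0, 0, 12, 0, -68, 0, 316, …
ICs: h(0) = 0, h′(0) = 0, h′′(0) = 24, h′′′(0) = 0.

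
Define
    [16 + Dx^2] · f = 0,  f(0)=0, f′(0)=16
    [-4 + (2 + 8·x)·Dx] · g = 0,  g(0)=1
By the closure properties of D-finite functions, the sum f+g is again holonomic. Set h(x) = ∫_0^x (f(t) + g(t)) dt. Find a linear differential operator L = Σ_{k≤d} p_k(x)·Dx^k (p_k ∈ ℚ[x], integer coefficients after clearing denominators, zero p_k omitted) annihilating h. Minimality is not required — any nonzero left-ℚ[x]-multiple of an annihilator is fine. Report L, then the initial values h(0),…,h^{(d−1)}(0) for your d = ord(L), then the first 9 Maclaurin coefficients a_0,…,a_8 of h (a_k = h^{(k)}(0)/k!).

f: a_k = 0, 16, 0, -128/3, 0, 512/15, 0, -4096/315, 0, …
g: a_k = 1, 2, -2, 4, -10, 28, -84, 264, -858, …
Weyl lclm of L_f,L_g ⇒ L₀ (ord ≤ 3).
h=∫h₀ ⇒ L = L₀·Dx.
L = (-224 - 1024·x - 2048·x^2)·Dx + (48 + 704·x + 3072·x^2 + 4096·x^3)·Dx^2 + (-14 - 64·x - 128·x^2)·Dx^3 + (3 + 44·x + 192·x^2 + 256·x^3)·Dx^4  (order 4).
h: a_k = 0, 1, 9, -2/3, -29/3, -2, 466/45, -12, 9883/315, …
ICs: h(0) = 0, h′(0) = 1, h′′(0) = 18, h′′′(0) = -4.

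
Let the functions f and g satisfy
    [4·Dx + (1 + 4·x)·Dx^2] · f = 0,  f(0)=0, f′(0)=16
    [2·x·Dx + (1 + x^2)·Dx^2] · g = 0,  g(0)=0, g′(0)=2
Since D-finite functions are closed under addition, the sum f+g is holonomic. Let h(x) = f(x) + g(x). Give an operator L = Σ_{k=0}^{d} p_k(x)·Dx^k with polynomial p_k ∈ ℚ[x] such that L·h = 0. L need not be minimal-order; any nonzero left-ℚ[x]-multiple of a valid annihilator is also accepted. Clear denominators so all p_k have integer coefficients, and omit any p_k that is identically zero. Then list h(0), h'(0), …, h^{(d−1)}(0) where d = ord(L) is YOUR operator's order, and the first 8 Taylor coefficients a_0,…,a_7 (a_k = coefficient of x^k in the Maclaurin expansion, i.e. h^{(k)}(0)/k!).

L = (-4 - 48·x + 12·x^2 + 16·x^3)·Dx + (-17 - 8·x - 45·x^2 + 24·x^3 + 32·x^4)·Dx^2 + (-2 - 7·x + 4·x^2 + x^3 + 6·x^4 + 8·x^5)·Dx^3  (order 3).
h: a_k = 0, 18, -32, 254/3, -256, 4098/5, -8192/3, 9362, …
ICs: h(0) = 0, h′(0) = 18, h′′(0) = -64.

f: a_k = 0, 16, -32, 256/3, -256, 4096/5, -8192/3, 65536/7, …
g: a_k = 0, 2, 0, -2/3, 0, 2/5, 0, -2/7, …
Sum ⇒ L₀ = lclm(L_f,L_g) in ℚ(x)⟨Dx⟩.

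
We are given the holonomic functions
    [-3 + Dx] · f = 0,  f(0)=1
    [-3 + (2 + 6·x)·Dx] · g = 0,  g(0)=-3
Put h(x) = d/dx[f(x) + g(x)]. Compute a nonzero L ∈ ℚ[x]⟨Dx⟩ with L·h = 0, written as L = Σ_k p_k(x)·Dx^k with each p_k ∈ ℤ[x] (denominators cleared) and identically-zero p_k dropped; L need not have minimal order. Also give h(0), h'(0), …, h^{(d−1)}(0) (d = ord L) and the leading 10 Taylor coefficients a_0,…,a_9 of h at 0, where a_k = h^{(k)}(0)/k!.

f: a_k = 1, 3, 9/2, 9/2, 27/8, 81/40, 81/80, 243/560, 729/4480, 243/4480, …
g: a_k = -3, -9/2, 27/8, -81/16, 1215/128, -5103/256, 45927/1024, -216513/2048, 8444007/32768, -42220035/65536, …
h₀=f+g: left-lcm gives L₀, ord ≤ 2.
Differentiate: ansatz ord ≤ ord L₀ ⇒ L.
L = (-15 - 18·x) + (-1 - 24·x - 36·x^2)·Dx + (2 + 10·x + 12·x^2)·Dx^2  (order 2).
h: a_k = -3/2, 63/4, -27/16, 1647/32, -22923/256, 704457/2560, -7546851/10240, 295726869/143360, -13298191281/2293760, 75363508971/4587520, …
ICs: h(0) = -3/2, h′(0) = 63/4.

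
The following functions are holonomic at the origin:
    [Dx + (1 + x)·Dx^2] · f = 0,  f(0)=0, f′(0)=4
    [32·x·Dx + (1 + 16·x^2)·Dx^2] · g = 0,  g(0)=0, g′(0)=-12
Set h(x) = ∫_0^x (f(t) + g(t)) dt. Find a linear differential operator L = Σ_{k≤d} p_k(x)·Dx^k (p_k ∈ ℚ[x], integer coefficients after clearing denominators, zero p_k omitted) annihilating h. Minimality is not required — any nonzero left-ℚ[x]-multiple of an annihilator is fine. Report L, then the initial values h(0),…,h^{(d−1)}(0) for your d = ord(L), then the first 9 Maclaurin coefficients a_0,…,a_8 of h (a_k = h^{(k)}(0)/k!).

f: a_k = 0, 4, -2, 4/3, -1, 4/5, -2/3, 4/7, -1/2, …
g: a_k = 0, -12, 0, 64, 0, -3072/5, 0, 49152/7, 0, …
f+g: L₀ = lclm(L_f,L_g), ord ≤ 2+2.
h=∫h₀ ⇒ L = L₀·Dx.
L = (-32 - 96·x + 1536·x^2 + 512·x^3)·Dx^2 + (-34 - 64·x + 1440·x^2 + 3072·x^3 + 1024·x^4)·Dx^3 + (-1 + 31·x + 32·x^2 + 512·x^3 + 768·x^4 + 256·x^5)·Dx^4  (order 4).
h: a_k = 0, 0, -4, -2/3, 49/3, -1/5, -1534/15, -2/21, 12289/14, …
ICs: h(0) = 0, h′(0) = 0, h′′(0) = -8, h′′′(0) = -4.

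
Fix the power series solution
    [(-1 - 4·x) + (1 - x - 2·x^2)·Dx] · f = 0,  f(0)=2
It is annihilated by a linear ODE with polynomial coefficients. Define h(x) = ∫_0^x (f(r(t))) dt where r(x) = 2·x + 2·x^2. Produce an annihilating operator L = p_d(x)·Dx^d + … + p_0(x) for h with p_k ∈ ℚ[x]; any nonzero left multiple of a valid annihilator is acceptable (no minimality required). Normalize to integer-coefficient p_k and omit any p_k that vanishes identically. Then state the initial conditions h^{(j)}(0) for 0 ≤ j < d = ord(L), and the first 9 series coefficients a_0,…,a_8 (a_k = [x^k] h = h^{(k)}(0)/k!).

L = (2 + 20·x + 48·x^2 + 32·x^3)·Dx + (-1 + 2·x + 10·x^2 + 16·x^3 + 8·x^4)·Dx^2  (order 2).
h: a_k = 0, 2, 2, 28/3, 32, 616/5, 1496/3, 14416/7, 8704, …
ICs: h(0) = 0, h′(0) = 2.

f: a_k = 2, 2, 6, 10, 22, 42, 86, 170, 342, …
Substitute x→r, Dx→(1/r')Dx; clear ⇒ L₀.
Integrate: L := L₀·Dx.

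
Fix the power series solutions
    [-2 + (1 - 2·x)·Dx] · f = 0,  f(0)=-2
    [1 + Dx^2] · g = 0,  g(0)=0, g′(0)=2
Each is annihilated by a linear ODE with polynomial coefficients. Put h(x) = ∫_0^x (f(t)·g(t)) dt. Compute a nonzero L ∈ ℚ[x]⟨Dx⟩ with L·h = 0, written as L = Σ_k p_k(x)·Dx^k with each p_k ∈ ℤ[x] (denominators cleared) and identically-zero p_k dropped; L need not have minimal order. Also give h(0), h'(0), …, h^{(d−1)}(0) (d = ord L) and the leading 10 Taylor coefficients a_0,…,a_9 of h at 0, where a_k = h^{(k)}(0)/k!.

L = (-1 + 2·x)·Dx + 4·Dx^2 + (-1 + 2·x)·Dx^3  (order 3).
h: a_k = 0, 0, -2, -8/3, -23/6, -92/15, -1841/180, -263/15, -309287/10080, -309287/5670, …
ICs: h(0) = 0, h′(0) = 0, h′′(0) = -4.

f: a_k = -2, -4, -8, -16, -32, -64, -128, -256, -512, -1024, …
g: a_k = 0, 2, 0, -1/3, 0, 1/60, 0, -1/2520, 0, 1/181440, …
h₀=f·g: eliminate ⇒ L₀, order ≤ 1·2.
Integrate: L := L₀·Dx.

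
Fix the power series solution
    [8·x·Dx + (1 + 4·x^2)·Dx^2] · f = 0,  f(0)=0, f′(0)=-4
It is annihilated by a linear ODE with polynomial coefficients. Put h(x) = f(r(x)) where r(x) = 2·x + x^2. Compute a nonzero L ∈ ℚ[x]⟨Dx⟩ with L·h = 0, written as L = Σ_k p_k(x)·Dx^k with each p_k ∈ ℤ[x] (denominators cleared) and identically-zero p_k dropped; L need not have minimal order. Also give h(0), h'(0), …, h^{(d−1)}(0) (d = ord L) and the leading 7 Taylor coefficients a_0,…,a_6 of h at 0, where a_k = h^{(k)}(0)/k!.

L = (-1 + 32·x + 64·x^2 + 48·x^3 + 12·x^4)·Dx + (1 + x + 16·x^2 + 32·x^3 + 20·x^4 + 4·x^5)·Dx^2  (order 2).
h: a_k = 0, -8, -4, 128/3, 64, -1888/5, -3056/3, …
ICs: h(0) = 0, h′(0) = -8.

f: a_k = 0, -4, 0, 16/3, 0, -64/5, 0, …
Substitute x→r, Dx→(1/r')Dx; clear ⇒ L₀.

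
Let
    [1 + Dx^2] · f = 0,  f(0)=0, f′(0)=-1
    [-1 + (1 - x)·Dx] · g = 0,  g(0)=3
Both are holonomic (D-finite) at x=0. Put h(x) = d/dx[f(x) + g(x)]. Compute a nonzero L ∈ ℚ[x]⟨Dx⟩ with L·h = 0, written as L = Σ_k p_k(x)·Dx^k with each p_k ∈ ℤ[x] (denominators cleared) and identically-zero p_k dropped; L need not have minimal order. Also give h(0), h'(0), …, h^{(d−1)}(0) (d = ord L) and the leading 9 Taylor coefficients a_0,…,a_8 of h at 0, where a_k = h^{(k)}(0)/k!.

f: a_k = 0, -1, 0, 1/6, 0, -1/120, 0, 1/5040, 0, …
g: a_k = 3, 3, 3, 3, 3, 3, 3, 3, 3, …
Weyl lclm of L_f,L_g ⇒ L₀ (ord ≤ 3).
Differentiate: ansatz ord ≤ ord L₀ ⇒ L.
L = (26 - 4·x + 2·x^2) + (-7 + 9·x - 3·x^2 + x^3)·Dx + (26 - 4·x + 2·x^2)·Dx^2 + (-7 + 9·x - 3·x^2 + x^3)·Dx^3  (order 3).
h: a_k = 2, 6, 19/2, 12, 359/24, 18, 15121/720, 24, 1088639/40320, …
ICs: h(0) = 2, h′(0) = 6, h′′(0) = 19.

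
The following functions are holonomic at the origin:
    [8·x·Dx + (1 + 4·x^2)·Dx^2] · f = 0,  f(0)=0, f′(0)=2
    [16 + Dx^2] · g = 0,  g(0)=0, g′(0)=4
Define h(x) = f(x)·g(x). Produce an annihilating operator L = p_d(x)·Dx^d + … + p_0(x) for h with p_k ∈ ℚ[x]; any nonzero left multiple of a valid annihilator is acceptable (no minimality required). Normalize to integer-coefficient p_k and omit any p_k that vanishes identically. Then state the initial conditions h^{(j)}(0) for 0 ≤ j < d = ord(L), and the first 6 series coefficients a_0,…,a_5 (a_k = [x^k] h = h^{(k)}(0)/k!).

L = (2560 + 29696·x^2 + 118784·x^4 + 262144·x^6 + 262144·x^8) + (1536·x + 14336·x^3 + 49152·x^5 + 65536·x^7)·Dx + (240 + 3008·x^2 + 13824·x^4 + 32768·x^6 + 32768·x^8)·Dx^2 + (96·x + 896·x^3 + 3072·x^5 + 4096·x^7)·Dx^3 + (5 + 72·x^2 + 400·x^4 + 1024·x^6 + 1024·x^8)·Dx^4  (order 4).
h: a_k = 0, 0, 8, 0, -32, 0, …
ICs: h(0) = 0, h′(0) = 0, h′′(0) = 16, h′′′(0) = 0.

f: a_k = 0, 2, 0, -8/3, 0, 32/5, …
g: a_k = 0, 4, 0, -32/3, 0, 128/15, …
L₀ := L_f ⊗_s L_g (sym. prod.), ord ≤ 4.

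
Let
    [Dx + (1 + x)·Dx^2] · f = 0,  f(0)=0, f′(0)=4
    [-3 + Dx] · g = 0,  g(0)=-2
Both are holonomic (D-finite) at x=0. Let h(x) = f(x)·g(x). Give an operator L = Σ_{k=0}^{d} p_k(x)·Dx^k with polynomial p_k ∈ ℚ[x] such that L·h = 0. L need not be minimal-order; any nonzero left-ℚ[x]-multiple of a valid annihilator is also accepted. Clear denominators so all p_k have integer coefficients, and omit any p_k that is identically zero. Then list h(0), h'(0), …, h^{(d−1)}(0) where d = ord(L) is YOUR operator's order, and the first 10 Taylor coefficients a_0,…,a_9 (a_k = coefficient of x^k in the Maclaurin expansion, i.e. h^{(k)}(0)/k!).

L = (6 + 9·x) + (-5 - 6·x)·Dx + (1 + x)·Dx^2  (order 2).
h: a_k = 0, -8, -20, -80/3, -24, -83/5, -55/6, -152/35, -17/10, -653/1008, …
ICs: h(0) = 0, h′(0) = -8.

f: a_k = 0, 4, -2, 4/3, -1, 4/5, -2/3, 4/7, -1/2, 4/9, …
g: a_k = -2, -6, -9, -9, -27/4, -81/20, -81/40, -243/280, -729/2240, -243/2240, …
h₀=f·g: eliminate ⇒ L₀, order ≤ 2·1.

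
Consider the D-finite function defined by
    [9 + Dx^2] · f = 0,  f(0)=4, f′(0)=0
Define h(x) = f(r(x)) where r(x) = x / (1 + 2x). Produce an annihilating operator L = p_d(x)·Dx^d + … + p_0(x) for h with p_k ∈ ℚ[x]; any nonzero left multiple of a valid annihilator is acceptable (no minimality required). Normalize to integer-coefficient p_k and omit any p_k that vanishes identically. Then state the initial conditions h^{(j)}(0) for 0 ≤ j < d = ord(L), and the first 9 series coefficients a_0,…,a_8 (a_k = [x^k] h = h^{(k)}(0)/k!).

f: a_k = 4, 0, -18, 0, 27/2, 0, -81/20, 0, 729/1120, …
Change of var in L_f (x↦r) gives L₀.
L = 9 + (4 + 24·x + 48·x^2 + 32·x^3)·Dx + (1 + 8·x + 24·x^2 + 32·x^3 + 16·x^4)·Dx^2  (order 2).
h: a_k = 4, 0, -18, 72, -405/2, 468, -18081/20, 6723/5, -188955/224, …
ICs: h(0) = 4, h′(0) = 0.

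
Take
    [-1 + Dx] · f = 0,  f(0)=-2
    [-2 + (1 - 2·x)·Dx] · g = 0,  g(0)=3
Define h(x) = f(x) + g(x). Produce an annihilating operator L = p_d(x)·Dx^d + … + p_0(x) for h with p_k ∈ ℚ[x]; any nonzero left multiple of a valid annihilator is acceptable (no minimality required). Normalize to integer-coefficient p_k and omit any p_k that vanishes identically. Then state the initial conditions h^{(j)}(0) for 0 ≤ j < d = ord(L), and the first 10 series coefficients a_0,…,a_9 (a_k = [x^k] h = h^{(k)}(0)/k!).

L = (6 + 4·x) + (-7 - 4·x + 4·x^2)·Dx + (1 - 4·x^2)·Dx^2  (order 2).
h: a_k = 1, 4, 11, 71/3, 575/12, 5759/60, 69119/360, 967679/2520, 15482879/20160, 278691839/181440, …
ICs: h(0) = 1, h′(0) = 4.

f: a_k = -2, -2, -1, -1/3, -1/12, -1/60, -1/360, -1/2520, -1/20160, -1/181440, …
g: a_k = 3, 6, 12, 24, 48, 96, 192, 384, 768, 1536, …
L₀ := lclm(L_f,L_g); ord L₀ ≤ 1+1.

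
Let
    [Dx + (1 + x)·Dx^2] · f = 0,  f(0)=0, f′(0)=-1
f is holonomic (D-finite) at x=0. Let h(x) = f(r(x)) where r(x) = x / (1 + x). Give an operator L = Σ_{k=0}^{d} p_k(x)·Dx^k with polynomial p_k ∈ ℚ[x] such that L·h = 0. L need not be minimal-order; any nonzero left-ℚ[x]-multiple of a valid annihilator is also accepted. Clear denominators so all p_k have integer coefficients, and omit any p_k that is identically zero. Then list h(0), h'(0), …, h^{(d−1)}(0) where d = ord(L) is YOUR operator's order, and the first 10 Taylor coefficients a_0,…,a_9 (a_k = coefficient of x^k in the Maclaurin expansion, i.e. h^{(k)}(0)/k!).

f: a_k = 0, -1, 1/2, -1/3, 1/4, -1/5, 1/6, -1/7, 1/8, -1/9, …
h₀=f(r): pull back L_f along r ⇒ L₀.
L = (3 + 4·x)·Dx + (1 + 3·x + 2·x^2)·Dx^2  (order 2).
h: a_k = 0, -1, 3/2, -7/3, 15/4, -31/5, 21/2, -127/7, 255/8, -511/9, …
ICs: h(0) = 0, h′(0) = -1.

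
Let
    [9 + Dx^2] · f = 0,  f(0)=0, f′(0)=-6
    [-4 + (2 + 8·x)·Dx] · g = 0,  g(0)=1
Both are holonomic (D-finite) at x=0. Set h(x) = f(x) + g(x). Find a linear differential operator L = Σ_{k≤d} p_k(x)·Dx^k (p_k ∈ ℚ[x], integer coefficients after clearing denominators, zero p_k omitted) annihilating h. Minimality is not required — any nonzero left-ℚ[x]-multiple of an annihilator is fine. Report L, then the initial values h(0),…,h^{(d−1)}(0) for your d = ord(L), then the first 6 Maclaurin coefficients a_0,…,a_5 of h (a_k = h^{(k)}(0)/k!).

f: a_k = 0, -6, 0, 9, 0, -81/20, …
g: a_k = 1, 2, -2, 4, -10, 28, …
L₀ := lclm(L_f,L_g); ord L₀ ≤ 2+1.
L = (-378 - 1296·x - 2592·x^2) + (45 + 828·x + 3888·x^2 + 5184·x^3)·Dx + (-42 - 144·x - 288·x^2)·Dx^2 + (5 + 92·x + 432·x^2 + 576·x^3)·Dx^3  (order 3).
h: a_k = 1, -4, -2, 13, -10, 479/20, …
ICs: h(0) = 1, h′(0) = -4, h′′(0) = -4.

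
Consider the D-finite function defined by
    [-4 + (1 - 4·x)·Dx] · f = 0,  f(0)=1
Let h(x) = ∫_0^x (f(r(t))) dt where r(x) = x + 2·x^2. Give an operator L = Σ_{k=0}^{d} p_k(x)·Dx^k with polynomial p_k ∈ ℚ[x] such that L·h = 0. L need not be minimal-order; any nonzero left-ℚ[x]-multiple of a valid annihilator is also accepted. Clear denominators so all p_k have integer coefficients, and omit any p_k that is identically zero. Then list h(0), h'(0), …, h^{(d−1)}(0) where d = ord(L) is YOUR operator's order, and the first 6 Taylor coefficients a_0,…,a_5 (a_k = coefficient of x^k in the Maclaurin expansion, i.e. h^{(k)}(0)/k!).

f: a_k = 1, 4, 16, 64, 256, 1024, …
L₀ from L_f via x↦r, Dx↦r'^{-1}Dx.
h=∫₀ˣh₀: take L = L₀·Dx.
L = (4 + 16·x)·Dx + (-1 + 4·x + 8·x^2)·Dx^2  (order 2).
h: a_k = 0, 1, 2, 8, 32, 704/5, …
ICs: h(0) = 0, h′(0) = 1.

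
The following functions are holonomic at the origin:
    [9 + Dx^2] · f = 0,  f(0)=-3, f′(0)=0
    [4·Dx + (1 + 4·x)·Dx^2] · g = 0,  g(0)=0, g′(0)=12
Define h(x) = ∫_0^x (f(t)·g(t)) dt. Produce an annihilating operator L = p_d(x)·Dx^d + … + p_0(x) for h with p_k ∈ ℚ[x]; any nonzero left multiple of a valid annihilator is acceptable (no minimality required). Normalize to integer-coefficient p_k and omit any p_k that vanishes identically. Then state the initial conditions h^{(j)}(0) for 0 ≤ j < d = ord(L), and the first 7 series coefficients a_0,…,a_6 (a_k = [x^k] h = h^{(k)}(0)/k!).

L = (-2043 - 1296·x + 44064·x^2 + 186624·x^3 + 186624·x^4)·Dx + (72 + 5472·x + 31104·x^2 + 41472·x^3)·Dx^2 + (-182 + 864·x + 12096·x^2 + 41472·x^3 + 41472·x^4)·Dx^3 + (8 + 608·x + 3456·x^2 + 4608·x^3)·Dx^4 + (5 + 112·x + 800·x^2 + 2304·x^3 + 2304·x^4)·Dx^5  (order 5).
h: a_k = 0, 0, -18, 24, -15/2, 252/5, -3669/20, …
ICs: h(0) = 0, h′(0) = 0, h′′(0) = -36, h′′′(0) = 144, h′′′′(0) = -180.

f: a_k = -3, 0, 27/2, 0, -81/8, 0, 243/80, …
g: a_k = 0, 12, -24, 64, -192, 3072/5, -2048, …
f·g: L₀ = L_f ⊗_s L_g, ord ≤ 2·2.
h=∫₀ˣh₀: take L = L₀·Dx.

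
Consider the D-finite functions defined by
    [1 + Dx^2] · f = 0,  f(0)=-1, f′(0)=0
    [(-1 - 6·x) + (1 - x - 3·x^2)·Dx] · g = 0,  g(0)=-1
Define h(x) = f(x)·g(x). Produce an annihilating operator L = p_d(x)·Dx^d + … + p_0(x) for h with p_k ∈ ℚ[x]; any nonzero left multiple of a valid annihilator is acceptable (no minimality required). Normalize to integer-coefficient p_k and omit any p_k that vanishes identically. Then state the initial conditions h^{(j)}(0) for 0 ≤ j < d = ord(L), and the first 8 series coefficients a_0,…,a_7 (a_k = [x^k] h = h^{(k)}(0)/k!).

f: a_k = -1, 0, 1/2, 0, -1/24, 0, 1/720, 0, …
g: a_k = -1, -1, -4, -7, -19, -40, -97, -217, …
f·g: L₀ = L_f ⊗_s L_g, ord ≤ 2·1.
L = (5 + x + 3·x^2) + (2 + 12·x)·Dx + (-1 + x + 3·x^2)·Dx^2  (order 2).
h: a_k = 1, 1, 7/2, 13/2, 409/24, 877/24, 63119/720, 142049/720, …
ICs: h(0) = 1, h′(0) = 1.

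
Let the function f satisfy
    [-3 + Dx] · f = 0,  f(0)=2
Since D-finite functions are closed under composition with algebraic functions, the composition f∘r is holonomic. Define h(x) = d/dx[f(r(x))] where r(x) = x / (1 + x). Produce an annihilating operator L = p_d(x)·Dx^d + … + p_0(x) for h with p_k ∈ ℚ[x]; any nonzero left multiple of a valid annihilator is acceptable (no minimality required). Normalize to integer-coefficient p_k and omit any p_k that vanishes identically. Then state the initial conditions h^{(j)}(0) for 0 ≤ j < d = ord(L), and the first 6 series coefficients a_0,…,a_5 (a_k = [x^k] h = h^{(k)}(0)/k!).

f: a_k = 2, 6, 9, 9, 27/4, 81/20, …
Change of var in L_f (x↦r) gives L₀.
h=h₀': d/dx-closure on L₀ ⇒ L.
L = (1 - 2·x) + (-1 - 2·x - x^2)·Dx  (order 1).
h: a_k = 6, 6, -9, 3, 21/4, -207/20, …
ICs: h(0) = 6.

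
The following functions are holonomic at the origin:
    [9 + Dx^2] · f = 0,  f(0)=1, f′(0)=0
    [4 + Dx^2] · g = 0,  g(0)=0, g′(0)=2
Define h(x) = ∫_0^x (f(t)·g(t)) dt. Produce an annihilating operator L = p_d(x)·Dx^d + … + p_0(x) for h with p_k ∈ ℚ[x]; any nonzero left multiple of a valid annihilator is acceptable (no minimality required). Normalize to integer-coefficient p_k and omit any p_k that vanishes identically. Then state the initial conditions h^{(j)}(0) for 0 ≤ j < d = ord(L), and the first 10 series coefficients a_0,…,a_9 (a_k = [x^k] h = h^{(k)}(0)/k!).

f: a_k = 1, 0, -9/2, 0, 27/8, 0, -81/80, 0, 729/4480, 0, …
g: a_k = 0, 2, 0, -4/3, 0, 4/15, 0, -8/315, 0, 4/2835, …
Product ⇒ symmetric product L₀, ord ≤ 4.
h=∫₀ˣh₀: take L = L₀·Dx.
L = 25·Dx + 26·Dx^3 + Dx^5  (order 5).
h: a_k = 0, 0, 1, 0, -31/12, 0, 781/360, 0, -19531/20160, 0, …
ICs: h(0) = 0, h′(0) = 0, h′′(0) = 2, h′′′(0) = 0, h′′′′(0) = -62.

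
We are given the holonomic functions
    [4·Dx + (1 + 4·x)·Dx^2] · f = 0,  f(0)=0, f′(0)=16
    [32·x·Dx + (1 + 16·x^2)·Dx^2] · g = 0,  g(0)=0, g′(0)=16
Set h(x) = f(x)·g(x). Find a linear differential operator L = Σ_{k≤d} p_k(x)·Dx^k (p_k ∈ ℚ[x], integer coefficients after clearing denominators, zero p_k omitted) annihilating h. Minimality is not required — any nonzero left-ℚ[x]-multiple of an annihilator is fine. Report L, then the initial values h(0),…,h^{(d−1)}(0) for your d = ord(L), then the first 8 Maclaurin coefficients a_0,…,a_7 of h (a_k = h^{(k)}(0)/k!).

f: a_k = 0, 16, -32, 256/3, -256, 4096/5, -8192/3, 65536/7, …
g: a_k = 0, 16, 0, -256/3, 0, 4096/5, 0, -65536/7, …
h₀=f·g: eliminate ⇒ L₀, order ≤ 2·2.
L = (1536 + 11264·x + 81920·x^2 + 638976·x^3 + 1966080·x^4 + 3407872·x^5 + 4194304·x^7)·Dx + (288 + 7936·x + 78848·x^2 + 495616·x^3 + 2228224·x^4 + 6094848·x^5 + 9175040·x^6 + 3145728·x^7 + 14680064·x^8)·Dx^2 + (48 + 1024·x + 12288·x^2 + 79872·x^3 + 368640·x^4 + 1277952·x^5 + 3145728·x^6 + 4718592·x^7 + 3145728·x^8 + 8388608·x^9)·Dx^3 + (5 + 72·x + 592·x^2 + 3584·x^3 + 16896·x^4 + 61440·x^5 + 172032·x^6 + 393216·x^7 + 589824·x^8 + 524288·x^9 + 1048576·x^10)·Dx^4  (order 4).
h: a_k = 0, 0, 256, -512, 0, -4096/3, 851968/45, -720896/15, …
ICs: h(0) = 0, h′(0) = 0, h′′(0) = 512, h′′′(0) = -3072.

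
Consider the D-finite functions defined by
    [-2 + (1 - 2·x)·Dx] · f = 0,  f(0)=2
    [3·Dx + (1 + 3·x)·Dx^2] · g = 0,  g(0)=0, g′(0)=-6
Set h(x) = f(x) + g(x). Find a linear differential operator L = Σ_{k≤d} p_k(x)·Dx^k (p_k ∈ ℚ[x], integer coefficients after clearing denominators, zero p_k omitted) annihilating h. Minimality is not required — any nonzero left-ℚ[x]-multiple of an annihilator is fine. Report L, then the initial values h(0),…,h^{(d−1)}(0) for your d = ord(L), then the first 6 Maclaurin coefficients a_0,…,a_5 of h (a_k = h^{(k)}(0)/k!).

f: a_k = 2, 4, 8, 16, 32, 64, …
g: a_k = 0, -6, 9, -18, 81/2, -486/5, …
Sum ⇒ L₀ = lclm(L_f,L_g) in ℚ(x)⟨Dx⟩.
L = (144 + 72·x)·Dx + (6 + 216·x + 144·x^2)·Dx^2 + (-7 - 13·x + 36·x^2 + 36·x^3)·Dx^3  (order 3).
h: a_k = 2, -2, 17, -2, 145/2, -166/5, …
ICs: h(0) = 2, h′(0) = -2, h′′(0) = 34.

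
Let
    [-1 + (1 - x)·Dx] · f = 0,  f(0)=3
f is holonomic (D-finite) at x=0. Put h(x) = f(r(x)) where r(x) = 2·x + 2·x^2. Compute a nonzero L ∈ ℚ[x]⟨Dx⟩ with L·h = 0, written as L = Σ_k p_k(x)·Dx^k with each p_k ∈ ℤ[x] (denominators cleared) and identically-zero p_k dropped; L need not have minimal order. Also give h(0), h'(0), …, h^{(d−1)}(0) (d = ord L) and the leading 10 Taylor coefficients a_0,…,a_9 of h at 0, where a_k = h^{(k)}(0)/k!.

L = (2 + 4·x) + (-1 + 2·x + 2·x^2)·Dx  (order 1).
h: a_k = 3, 6, 18, 48, 132, 360, 984, 2688, 7344, 20064, …
ICs: h(0) = 3.

f: a_k = 3, 3, 3, 3, 3, 3, 3, 3, 3, 3, …
f∘r: x↦r, Dx↦Dx/r' in L_f ⇒ L₀.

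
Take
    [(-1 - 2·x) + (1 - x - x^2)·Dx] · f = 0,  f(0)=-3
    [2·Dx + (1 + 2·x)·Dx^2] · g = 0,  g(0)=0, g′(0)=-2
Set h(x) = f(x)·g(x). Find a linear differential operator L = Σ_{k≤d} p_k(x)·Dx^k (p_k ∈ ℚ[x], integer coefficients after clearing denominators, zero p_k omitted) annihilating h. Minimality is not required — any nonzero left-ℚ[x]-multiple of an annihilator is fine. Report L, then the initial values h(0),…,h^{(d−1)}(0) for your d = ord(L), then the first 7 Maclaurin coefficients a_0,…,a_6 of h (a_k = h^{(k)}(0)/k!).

L = (4 + 8·x) + (10·x + 10·x^2)·Dx + (-1 - x + 3·x^2 + 2·x^3)·Dx^2  (order 2).
h: a_k = 0, 6, 0, 14, 2, 176/5, 26/5, …
ICs: h(0) = 0, h′(0) = 6.

f: a_k = -3, -3, -6, -9, -15, -24, -39, …
g: a_k = 0, -2, 2, -8/3, 4, -32/5, 32/3, …
Product ⇒ symmetric product L₀, ord ≤ 2.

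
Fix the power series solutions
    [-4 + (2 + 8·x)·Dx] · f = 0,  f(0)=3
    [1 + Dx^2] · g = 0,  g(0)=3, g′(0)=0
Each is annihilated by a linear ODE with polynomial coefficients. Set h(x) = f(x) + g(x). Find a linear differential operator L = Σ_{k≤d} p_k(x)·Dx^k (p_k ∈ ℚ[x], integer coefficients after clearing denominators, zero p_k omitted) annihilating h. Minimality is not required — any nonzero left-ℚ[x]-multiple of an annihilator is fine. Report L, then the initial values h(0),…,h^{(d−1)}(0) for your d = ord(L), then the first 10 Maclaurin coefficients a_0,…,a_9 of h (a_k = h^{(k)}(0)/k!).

f: a_k = 3, 6, -6, 12, -30, 84, -252, 792, -2574, 8580, …
g: a_k = 3, 0, -3/2, 0, 1/8, 0, -1/240, 0, 1/13440, 0, …
Weyl lclm of L_f,L_g ⇒ L₀ (ord ≤ 3).
L = (-26 - 16·x - 32·x^2) + (-3 - 4·x + 48·x^2 + 64·x^3)·Dx + (-26 - 16·x - 32·x^2)·Dx^2 + (-3 - 4·x + 48·x^2 + 64·x^3)·Dx^3  (order 3).
h: a_k = 6, 6, -15/2, 12, -239/8, 84, -60481/240, 792, -34594559/13440, 8580, …
ICs: h(0) = 6, h′(0) = 6, h′′(0) = -15.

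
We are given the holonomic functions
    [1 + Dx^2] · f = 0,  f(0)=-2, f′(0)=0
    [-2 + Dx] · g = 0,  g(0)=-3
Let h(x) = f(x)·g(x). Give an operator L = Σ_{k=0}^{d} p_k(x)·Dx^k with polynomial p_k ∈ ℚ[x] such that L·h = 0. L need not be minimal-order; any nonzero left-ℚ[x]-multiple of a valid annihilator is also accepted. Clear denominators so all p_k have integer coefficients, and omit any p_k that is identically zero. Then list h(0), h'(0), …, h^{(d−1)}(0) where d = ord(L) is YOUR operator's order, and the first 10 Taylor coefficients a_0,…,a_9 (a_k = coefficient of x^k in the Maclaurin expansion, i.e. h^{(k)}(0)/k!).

L = 5 - 4·Dx + Dx^2  (order 2).
h: a_k = 6, 12, 9, 2, -7/4, -19/10, -39/40, -139/420, -527/6720, -359/30240, …
ICs: h(0) = 6, h′(0) = 12.

f: a_k = -2, 0, 1, 0, -1/12, 0, 1/360, 0, -1/20160, 0, …
g: a_k = -3, -6, -6, -4, -2, -4/5, -4/15, -8/105, -2/105, -4/945, …
f·g: L₀ = L_f ⊗_s L_g, ord ≤ 2·1.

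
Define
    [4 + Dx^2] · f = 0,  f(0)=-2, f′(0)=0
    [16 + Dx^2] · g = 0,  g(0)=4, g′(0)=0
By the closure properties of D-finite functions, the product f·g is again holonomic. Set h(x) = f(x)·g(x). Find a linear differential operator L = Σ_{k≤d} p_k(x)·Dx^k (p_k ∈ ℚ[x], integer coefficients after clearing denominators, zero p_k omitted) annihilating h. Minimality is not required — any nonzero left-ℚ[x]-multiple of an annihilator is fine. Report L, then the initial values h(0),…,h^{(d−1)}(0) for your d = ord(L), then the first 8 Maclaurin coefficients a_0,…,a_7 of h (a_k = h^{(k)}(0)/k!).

f: a_k = -2, 0, 4, 0, -4/3, 0, 8/45, 0, …
g: a_k = 4, 0, -32, 0, 128/3, 0, -1024/45, 0, …
Sym-product of L_f,L_g gives L₀ (≤ ord 4).
L = 144 + 40·Dx^2 + Dx^4  (order 4).
h: a_k = -8, 0, 80, 0, -656/3, 0, 2336/9, 0, …
ICs: h(0) = -8, h′(0) = 0, h′′(0) = 160, h′′′(0) = 0.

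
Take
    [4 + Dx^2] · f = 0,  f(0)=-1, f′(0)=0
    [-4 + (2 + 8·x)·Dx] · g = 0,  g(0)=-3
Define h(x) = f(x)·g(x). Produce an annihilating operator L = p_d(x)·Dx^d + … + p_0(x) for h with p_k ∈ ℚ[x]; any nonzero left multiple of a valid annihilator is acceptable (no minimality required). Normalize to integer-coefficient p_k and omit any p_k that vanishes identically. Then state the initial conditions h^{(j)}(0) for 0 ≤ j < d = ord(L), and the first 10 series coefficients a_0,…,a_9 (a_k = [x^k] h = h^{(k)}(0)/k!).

f: a_k = -1, 0, 2, 0, -2/3, 0, 4/45, 0, -2/315, 0, …
g: a_k = -3, -6, 6, -12, 30, -84, 252, -792, 2574, -8580, …
h₀=f·g: eliminate ⇒ L₀, order ≤ 2·1.
L = (16 + 32·x + 64·x^2) + (-4 - 16·x)·Dx + (1 + 8·x + 16·x^2)·Dx^2  (order 2).
h: a_k = 3, 6, -12, 0, -16, 64, -2944/15, 9472/15, -219392/105, 246784/35, …
ICs: h(0) = 3, h′(0) = 6.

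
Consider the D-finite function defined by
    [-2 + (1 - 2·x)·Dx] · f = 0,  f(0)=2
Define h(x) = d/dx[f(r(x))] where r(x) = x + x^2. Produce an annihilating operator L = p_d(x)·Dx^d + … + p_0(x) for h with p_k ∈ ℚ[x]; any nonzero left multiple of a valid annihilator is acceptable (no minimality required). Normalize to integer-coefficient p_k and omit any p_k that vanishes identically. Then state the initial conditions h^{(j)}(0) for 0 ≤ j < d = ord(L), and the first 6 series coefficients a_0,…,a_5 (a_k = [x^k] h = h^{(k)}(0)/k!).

L = (6 + 12·x + 12·x^2) + (-1 + 6·x^2 + 4·x^3)·Dx  (order 1).
h: a_k = 4, 24, 96, 352, 1200, 3936, …
ICs: h(0) = 4.

f: a_k = 2, 4, 8, 16, 32, 64, …
L₀ from L_f via x↦r, Dx↦r'^{-1}Dx.
h₀' ⇒ L via d/dx closure of L₀.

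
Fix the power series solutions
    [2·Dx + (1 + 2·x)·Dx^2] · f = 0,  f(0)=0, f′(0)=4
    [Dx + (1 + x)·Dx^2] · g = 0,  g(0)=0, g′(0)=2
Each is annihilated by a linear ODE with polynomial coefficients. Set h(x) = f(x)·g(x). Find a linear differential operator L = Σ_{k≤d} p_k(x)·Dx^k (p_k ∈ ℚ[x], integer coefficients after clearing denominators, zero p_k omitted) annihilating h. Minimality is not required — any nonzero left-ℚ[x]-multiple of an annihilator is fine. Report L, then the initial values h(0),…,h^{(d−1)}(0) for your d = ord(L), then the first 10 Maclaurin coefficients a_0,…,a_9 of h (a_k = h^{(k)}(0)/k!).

f: a_k = 0, 4, -4, 16/3, -8, 64/5, -64/3, 256/7, -64, 1024/9, …
g: a_k = 0, 2, -1, 2/3, -1/2, 2/5, -1/3, 2/7, -1/4, 2/9, …
Product ⇒ symmetric product L₀, ord ≤ 4.
L = (20 + 48·x + 32·x^2)·Dx + (66 + 268·x + 360·x^2 + 160·x^3)·Dx^2 + (32 + 180·x + 372·x^2 + 336·x^3 + 112·x^4)·Dx^3 + (3 + 22·x + 63·x^2 + 88·x^3 + 60·x^4 + 16·x^5)·Dx^4  (order 4).
h: a_k = 0, 0, 8, -12, 52/3, -26, 1834/45, -332/5, 2344/21, -6731/35, …
ICs: h(0) = 0, h′(0) = 0, h′′(0) = 16, h′′′(0) = -72.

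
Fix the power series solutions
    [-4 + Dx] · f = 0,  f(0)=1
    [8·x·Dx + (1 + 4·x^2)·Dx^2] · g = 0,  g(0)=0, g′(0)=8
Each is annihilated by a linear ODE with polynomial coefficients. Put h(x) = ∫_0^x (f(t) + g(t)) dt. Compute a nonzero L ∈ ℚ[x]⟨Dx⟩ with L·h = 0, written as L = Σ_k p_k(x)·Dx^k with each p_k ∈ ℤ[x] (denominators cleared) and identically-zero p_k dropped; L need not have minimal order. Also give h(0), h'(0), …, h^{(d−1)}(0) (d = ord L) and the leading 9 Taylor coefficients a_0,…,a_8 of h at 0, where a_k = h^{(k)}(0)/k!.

f: a_k = 1, 4, 8, 32/3, 32/3, 128/15, 256/45, 1024/315, 512/315, …
g: a_k = 0, 8, 0, -32/3, 0, 128/5, 0, -512/7, 0, …
Sum ⇒ L₀ = lclm(L_f,L_g) in ℚ(x)⟨Dx⟩.
Integrate: L := L₀·Dx.
L = (8 - 32·x - 96·x^2 - 128·x^3)·Dx^2 + (-6 - 8·x^2 - 64·x^4)·Dx^3 + (1 + 2·x + 8·x^2 + 8·x^3 + 16·x^4)·Dx^4  (order 4).
h: a_k = 0, 1, 6, 8/3, 0, 32/15, 256/45, 256/315, -2752/315, …
ICs: h(0) = 0, h′(0) = 1, h′′(0) = 12, h′′′(0) = 16.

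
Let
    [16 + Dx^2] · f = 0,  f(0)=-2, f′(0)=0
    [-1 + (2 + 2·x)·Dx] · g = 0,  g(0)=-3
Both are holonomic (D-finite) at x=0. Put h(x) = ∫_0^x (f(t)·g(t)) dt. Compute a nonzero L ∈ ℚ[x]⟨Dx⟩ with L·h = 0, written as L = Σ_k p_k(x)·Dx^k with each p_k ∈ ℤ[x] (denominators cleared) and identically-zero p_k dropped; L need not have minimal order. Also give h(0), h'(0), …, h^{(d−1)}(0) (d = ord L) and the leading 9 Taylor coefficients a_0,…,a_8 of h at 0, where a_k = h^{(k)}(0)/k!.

L = (67 + 128·x + 64·x^2)·Dx + (-4 - 4·x)·Dx^2 + (4 + 8·x + 4·x^2)·Dx^3  (order 3).
h: a_k = 0, 6, 3/2, -65/4, -189/32, 893/64, 3733/768, -310129/53760, -219379/122880, …
ICs: h(0) = 0, h′(0) = 6, h′′(0) = 3.

f: a_k = -2, 0, 16, 0, -64/3, 0, 512/45, 0, -1024/315, …
g: a_k = -3, -3/2, 3/8, -3/16, 15/128, -21/256, 63/1024, -99/2048, 1287/32768, …
L₀ := L_f ⊗_s L_g (sym. prod.), ord ≤ 2.
∫: right-multiply L₀ by Dx.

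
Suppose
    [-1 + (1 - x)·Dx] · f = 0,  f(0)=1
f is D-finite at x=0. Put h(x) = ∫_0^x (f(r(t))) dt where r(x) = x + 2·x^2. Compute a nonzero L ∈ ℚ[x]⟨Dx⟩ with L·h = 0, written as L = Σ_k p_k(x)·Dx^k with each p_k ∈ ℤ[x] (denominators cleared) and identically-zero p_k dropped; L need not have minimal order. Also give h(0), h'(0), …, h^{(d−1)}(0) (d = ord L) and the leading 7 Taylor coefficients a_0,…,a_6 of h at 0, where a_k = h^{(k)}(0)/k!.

L = (1 + 4·x)·Dx + (-1 + x + 2·x^2)·Dx^2  (order 2).
h: a_k = 0, 1, 1/2, 1, 5/4, 11/5, 7/2, …
ICs: h(0) = 0, h′(0) = 1.

f: a_k = 1, 1, 1, 1, 1, 1, 1, …
h₀=f(r): pull back L_f along r ⇒ L₀.
∫: right-multiply L₀ by Dx.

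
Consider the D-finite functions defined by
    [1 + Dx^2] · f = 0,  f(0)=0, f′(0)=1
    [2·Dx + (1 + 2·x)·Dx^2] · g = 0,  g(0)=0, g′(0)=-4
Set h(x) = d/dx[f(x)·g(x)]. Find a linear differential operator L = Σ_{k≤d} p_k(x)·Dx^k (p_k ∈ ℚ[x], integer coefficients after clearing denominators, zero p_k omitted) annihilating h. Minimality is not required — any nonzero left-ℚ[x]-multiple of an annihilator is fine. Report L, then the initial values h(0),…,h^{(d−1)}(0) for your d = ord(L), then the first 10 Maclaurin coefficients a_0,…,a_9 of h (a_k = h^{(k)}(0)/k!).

f: a_k = 0, 1, 0, -1/6, 0, 1/120, 0, -1/5040, 0, 1/362880, …
g: a_k = 0, -4, 4, -16/3, 8, -64/5, 64/3, -256/7, 64, -1024/9, …
Sym-product of L_f,L_g gives L₀ (≤ ord 4).
h₀' ⇒ L via d/dx closure of L₀.
L = (-52 - 31·x - 87·x^2 - 96·x^3 - 8·x^4 + 48·x^5 + 16·x^6) + (-33 - 98·x - 80·x^2 + 80·x^4 + 32·x^5)·Dx + (-55 - 46·x - 110·x^2 - 96·x^3 + 32·x^4 + 96·x^5 + 32·x^6)·Dx^2 + (-33 - 98·x - 80·x^2 + 80·x^4 + 32·x^5)·Dx^3 + (-3 - 15·x - 23·x^2 + 40·x^4 + 48·x^5 + 16·x^6)·Dx^4  (order 4).
h: a_k = 0, -8, 12, -56/3, 110/3, -215/3, 4207/30, -86894/315, 76243/140, -48892709/45360, …
ICs: h(0) = 0, h′(0) = -8, h′′(0) = 24, h′′′(0) = -112.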